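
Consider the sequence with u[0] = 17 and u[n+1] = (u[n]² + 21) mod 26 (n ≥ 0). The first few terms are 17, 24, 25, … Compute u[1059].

u[0] = 17; u[1] = 24; u[2] = 25; u[3] = 22; u[4] = 11; u[5] = 12; u[6] = 9; u[7] = 24.
Since u[7] = u[1] = 24, the sequence is eventually periodic: after a pre-period of length 1 it cycles with period 6.
For n ≥ 1, u[n] depends only on (n - 1) mod 6. (1059 - 1) mod 6 = 2, so u[1059] = u[3] = 22.

22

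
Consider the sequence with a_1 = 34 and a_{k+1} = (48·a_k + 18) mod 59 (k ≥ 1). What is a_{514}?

1

Computing terms: a_1 = 34, a_2 = 57, a_3 = 40, a_4 = 50, a_5 = 58, a_6 = 29, a_7 = 53, a_8 = 25, a_9 = 38, a_{10} = 13, a_{11} = 52, a_{12} = 36, a_{13} = 35, a_{14} = 46, a_{15} = 43, a_{16} = 17, a_{17} = 8, a_{18} = 48, a_{19} = 21, a_{20} = 23, a_{21} = 1, a_{22} = 7, a_{23} = 0, a_{24} = 18, a_{25} = 56, a_{26} = 51, a_{27} = 47, a_{28} = 32, a_{29} = 20, a_{30} = 34.
Since a_{30} = a_1 = 34, the sequence is periodic with period 29.
(514 - 1) mod 29 = 20, so a_{514} = a_{21} = 1.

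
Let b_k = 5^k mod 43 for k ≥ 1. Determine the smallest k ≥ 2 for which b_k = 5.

b_1 = 5, b_2 = 25, b_3 = 39, b_4 = 23, b_5 = 29, b_6 = 16, b_7 = 37, b_8 = 13, b_9 = 22, b_{10} = 24, b_{11} = 34, b_{12} = 41, b_{13} = 33, b_{14} = 36, b_{15} = 8, b_{16} = 40, b_{17} = 28, b_{18} = 11, b_{19} = 12, b_{20} = 17, b_{21} = 42, b_{22} = 38, b_{23} = 18, b_{24} = 4, b_{25} = 20, b_{26} = 14, b_{27} = 27, b_{28} = 6, b_{29} = 30, b_{30} = 21, b_{31} = 19, b_{32} = 9, b_{33} = 2, b_{34} = 10, b_{35} = 7, b_{36} = 35, b_{37} = 3, b_{38} = 15, b_{39} = 32, b_{40} = 31, b_{41} = 26, b_{42} = 1, b_{43} = 5.
Since b_{43} = b_1 = 5, the sequence is periodic with period 42.
The value 5 next appears (with k ≥ 2) at b_{43}.

43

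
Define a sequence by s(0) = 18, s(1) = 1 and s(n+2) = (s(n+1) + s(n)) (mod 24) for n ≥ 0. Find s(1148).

15

s(0) = 18,  s(1) = 1,  s(2) = 19,  s(3) = 20,  s(4) = 15,  s(5) = 11,  s(6) = 2,  s(7) = 13,  s(8) = 15,  s(9) = 4,  s(10) = 19,  s(11) = 23,  s(12) = 18,  s(13) = 17,  s(14) = 11,  s(15) = 4,  s(16) = 15,  s(17) = 19,  s(18) = 10,  s(19) = 5,  s(20) = 15,  s(21) = 20,  s(22) = 11,  s(23) = 7,  s(24) = 18,  s(25) = 1.
Since (s(24), s(25)) = (s(0), s(1)) = (18, 1) (two consecutive terms determine the rest), the sequence is periodic with period 24.
So s(1148) = s(0 + ((1148-0) mod 24)) = s(20) = 15.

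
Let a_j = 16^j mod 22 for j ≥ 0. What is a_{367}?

14

a_0 = 1, a_1 = 16, a_2 = 14, a_3 = 4, a_4 = 20, a_5 = 12, a_6 = 16.
Since a_6 = a_1 = 16, the sequence is eventually periodic: after a pre-period of length 1 it cycles with period 5.
For j ≥ 1, a_j depends only on (j - 1) mod 5. (367 - 1) mod 5 = 1, so a_{367} = a_2 = 14.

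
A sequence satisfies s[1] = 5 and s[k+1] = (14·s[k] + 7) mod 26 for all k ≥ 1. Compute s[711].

Listing terms: s[1] = 5; s[2] = 25; s[3] = 19; s[4] = 13; s[5] = 7; s[6] = 1; s[7] = 21; s[8] = 15; s[9] = 9; s[10] = 3; s[11] = 23; s[12] = 17; s[13] = 11; s[14] = 5.
The sequence repeats with period 13.
So s[711] = s[1 + ((711-1) mod 13)] = s[9] = 9.

9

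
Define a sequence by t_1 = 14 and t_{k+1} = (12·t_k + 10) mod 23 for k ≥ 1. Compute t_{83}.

Computing terms: t_1 = 14, t_2 = 17, t_3 = 7, t_4 = 2, t_5 = 11, t_6 = 4, t_7 = 12, t_8 = 16, t_9 = 18, t_{10} = 19, t_{11} = 8, t_{12} = 14.
Since t_{12} = t_1 = 14, the sequence is periodic with period 11.
(83 - 1) mod 11 = 5, so t_{83} = t_6 = 4.

4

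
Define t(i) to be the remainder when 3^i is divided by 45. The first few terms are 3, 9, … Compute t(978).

9

t(1) = 3, t(2) = 9, t(3) = 27, t(4) = 36, t(5) = 18, t(6) = 9.
Since t(6) = t(2) = 9, the sequence is eventually periodic: after a pre-period of length 1 it cycles with period 4.
For i ≥ 2, t(i) depends only on (i - 2) mod 4. (978 - 2) mod 4 = 0, so t(978) = t(2) = 9.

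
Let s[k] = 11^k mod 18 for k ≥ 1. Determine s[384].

s[1] = 11,  s[2] = 13,  s[3] = 17,  s[4] = 7,  s[5] = 5,  s[6] = 1,  s[7] = 11.
Since s[7] = s[1] = 11, the sequence is periodic with period 6.
So s[384] = s[1 + ((384-1) mod 6)] = s[6] = 1.

1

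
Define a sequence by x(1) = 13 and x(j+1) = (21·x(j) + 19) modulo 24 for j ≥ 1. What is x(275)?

7

x(1) = 13,  x(2) = 4,  x(3) = 7,  x(4) = 22,  x(5) = 1,  x(6) = 16,  x(7) = 19,  x(8) = 10,  x(9) = 13.
The sequence repeats with period 8.
(275 - 1) mod 8 = 2, so x(275) = x(3) = 7.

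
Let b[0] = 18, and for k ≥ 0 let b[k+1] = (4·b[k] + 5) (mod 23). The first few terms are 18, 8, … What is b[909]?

b[0] = 18,  b[1] = 8,  b[2] = 14,  b[3] = 15,  b[4] = 19,  b[5] = 12,  b[6] = 7,  b[7] = 10,  b[8] = 22,  b[9] = 1,  b[10] = 9,  b[11] = 18.
Since b[11] = b[0] = 18, the sequence is periodic with period 11.
So b[909] = b[0 + ((909-0) mod 11)] = b[7] = 10.

10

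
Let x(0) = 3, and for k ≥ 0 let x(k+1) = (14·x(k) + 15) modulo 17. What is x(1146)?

x(0) = 3, x(1) = 6, x(2) = 14, x(3) = 7, x(4) = 11, x(5) = 16, x(6) = 1, x(7) = 12, x(8) = 13, x(9) = 10, x(10) = 2, x(11) = 9, x(12) = 5, x(13) = 0, x(14) = 15, x(15) = 4, x(16) = 3.
The sequence repeats with period 16.
So x(1146) = x(0 + ((1146-0) mod 16)) = x(10) = 2.

2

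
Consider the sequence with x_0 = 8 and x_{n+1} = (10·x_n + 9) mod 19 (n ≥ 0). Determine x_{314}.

0

We have x_0 = 8; x_1 = 13; x_2 = 6; x_3 = 12; x_4 = 15; x_5 = 7; x_6 = 3; x_7 = 1; x_8 = 0; x_9 = 9; x_{10} = 4; x_{11} = 11; x_{12} = 5; x_{13} = 2; x_{14} = 10; x_{15} = 14; x_{16} = 16; x_{17} = 17; x_{18} = 8.
The sequence repeats with period 18.
So x_{314} = x_{0 + ((314-0) mod 18)} = x_8 = 0.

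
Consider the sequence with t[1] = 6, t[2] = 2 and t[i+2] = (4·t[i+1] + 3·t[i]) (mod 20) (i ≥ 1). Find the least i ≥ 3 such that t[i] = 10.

4

We have t[1] = 6; t[2] = 2; t[3] = 6; t[4] = 10; t[5] = 18; t[6] = 2; t[7] = 2; t[8] = 14; t[9] = 2; t[10] = 10; t[11] = 6; t[12] = 14; t[13] = 14; t[14] = 18; t[15] = 14; t[16] = 10; t[17] = 2; t[18] = 18; t[19] = 18; t[20] = 6; t[21] = 18; t[22] = 10; t[23] = 14; t[24] = 6; t[25] = 6; t[26] = 2.
The sequence repeats with period 24.
The value 10 first appears (with i ≥ 3) at t[4].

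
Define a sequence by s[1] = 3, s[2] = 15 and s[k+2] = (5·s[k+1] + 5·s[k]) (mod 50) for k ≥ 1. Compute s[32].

Listing terms: s[1] = 3, s[2] = 15, s[3] = 40, s[4] = 25, s[5] = 25, s[6] = 0, s[7] = 25, s[8] = 25.
Since (s[7], s[8]) = (s[4], s[5]) = (25, 25) (two consecutive terms determine the rest), the sequence is eventually periodic: after a pre-period of length 3 it cycles with period 3.
For k ≥ 4, s[k] depends only on (k - 4) mod 3. (32 - 4) mod 3 = 1, so s[32] = s[5] = 25.

25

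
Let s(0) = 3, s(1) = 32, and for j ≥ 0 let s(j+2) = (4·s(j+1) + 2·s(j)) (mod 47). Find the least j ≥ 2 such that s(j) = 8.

15

Listing terms: s(0) = 3,  s(1) = 32,  s(2) = 40,  s(3) = 36,  s(4) = 36,  s(5) = 28,  s(6) = 43,  s(7) = 40,  s(8) = 11,  s(9) = 30,  s(10) = 1,  s(11) = 17,  s(12) = 23,  s(13) = 32,  s(14) = 33,  s(15) = 8,  s(16) = 4,  s(17) = 32,  s(18) = 42,  s(19) = 44,  s(20) = 25,  s(21) = 0,  s(22) = 3,  s(23) = 12,  s(24) = 7,  s(25) = 5,  s(26) = 34,  s(27) = 5,  s(28) = 41,  s(29) = 33,  s(30) = 26,  s(31) = 29,  s(32) = 27,  s(33) = 25,  s(34) = 13,  s(35) = 8,  s(36) = 11,  s(37) = 13,  s(38) = 27,  s(39) = 40,  s(40) = 26,  s(41) = 43,  s(42) = 36,  s(43) = 42,  s(44) = 5,  s(45) = 10,  s(46) = 3,  s(47) = 32.
Since (s(46), s(47)) = (s(0), s(1)) = (3, 32) (two consecutive terms determine the rest), the sequence is periodic with period 46.
The value 8 first appears (with j ≥ 2) at s(15).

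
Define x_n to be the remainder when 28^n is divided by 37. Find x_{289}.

28

Computing terms: x_1 = 28,  x_2 = 7,  x_3 = 11,  x_4 = 12,  x_5 = 3,  x_6 = 10,  x_7 = 21,  x_8 = 33,  x_9 = 36,  x_{10} = 9,  x_{11} = 30,  x_{12} = 26,  x_{13} = 25,  x_{14} = 34,  x_{15} = 27,  x_{16} = 16,  x_{17} = 4,  x_{18} = 1,  x_{19} = 28.
The sequence repeats with period 18.
(289 - 1) mod 18 = 0, so x_{289} = x_1 = 28.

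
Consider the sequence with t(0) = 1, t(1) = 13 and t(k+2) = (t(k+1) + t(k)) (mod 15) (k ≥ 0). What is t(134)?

t(0) = 1,  t(1) = 13,  t(2) = 14,  t(3) = 12,  t(4) = 11,  t(5) = 8,  t(6) = 4,  t(7) = 12,  t(8) = 1,  t(9) = 13.
The sequence repeats with period 8.
(134 - 0) mod 8 = 6, so t(134) = t(6) = 4.

4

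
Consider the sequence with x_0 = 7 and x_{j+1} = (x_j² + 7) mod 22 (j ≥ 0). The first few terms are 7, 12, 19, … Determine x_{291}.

Computing terms: x_0 = 7, x_1 = 12, x_2 = 19, x_3 = 16, x_4 = 21, x_5 = 8, x_6 = 5, x_7 = 10, x_8 = 19.
Since x_8 = x_2 = 19, the sequence is eventually periodic: after a pre-period of length 2 it cycles with period 6.
For j ≥ 2, x_j depends only on (j - 2) mod 6. (291 - 2) mod 6 = 1, so x_{291} = x_3 = 16.

16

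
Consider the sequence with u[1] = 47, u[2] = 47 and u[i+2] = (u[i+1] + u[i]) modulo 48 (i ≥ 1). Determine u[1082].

47

We have u[1] = 47,  u[2] = 47,  u[3] = 46,  u[4] = 45,  u[5] = 43,  u[6] = 40,  u[7] = 35,  u[8] = 27,  u[9] = 14,  u[10] = 41,  u[11] = 7,  u[12] = 0,  u[13] = 7,  u[14] = 7,  u[15] = 14,  u[16] = 21,  u[17] = 35,  u[18] = 8,  u[19] = 43,  u[20] = 3,  u[21] = 46,  u[22] = 1,  u[23] = 47,  u[24] = 0,  u[25] = 47,  u[26] = 47.
The sequence repeats with period 24.
(1082 - 1) mod 24 = 1, so u[1082] = u[2] = 47.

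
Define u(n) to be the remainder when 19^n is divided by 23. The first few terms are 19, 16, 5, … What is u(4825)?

15

Computing terms: u(1) = 19,  u(2) = 16,  u(3) = 5,  u(4) = 3,  u(5) = 11,  u(6) = 2,  u(7) = 15,  u(8) = 9,  u(9) = 10,  u(10) = 6,  u(11) = 22,  u(12) = 4,  u(13) = 7,  u(14) = 18,  u(15) = 20,  u(16) = 12,  u(17) = 21,  u(18) = 8,  u(19) = 14,  u(20) = 13,  u(21) = 17,  u(22) = 1,  u(23) = 19.
The sequence repeats with period 22.
(4825 - 1) mod 22 = 6, so u(4825) = u(7) = 15.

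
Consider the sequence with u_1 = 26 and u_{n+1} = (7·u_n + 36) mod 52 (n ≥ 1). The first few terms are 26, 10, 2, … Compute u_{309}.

We have u_1 = 26,  u_2 = 10,  u_3 = 2,  u_4 = 50,  u_5 = 22,  u_6 = 34,  u_7 = 14,  u_8 = 30,  u_9 = 38,  u_{10} = 42,  u_{11} = 18,  u_{12} = 6,  u_{13} = 26.
Since u_{13} = u_1 = 26, the sequence is periodic with period 12.
(309 - 1) mod 12 = 8, so u_{309} = u_9 = 38.

38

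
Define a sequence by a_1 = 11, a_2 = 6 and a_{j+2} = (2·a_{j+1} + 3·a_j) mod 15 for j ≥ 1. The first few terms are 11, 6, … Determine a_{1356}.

a_1 = 11; a_2 = 6; a_3 = 0; a_4 = 3; a_5 = 6; a_6 = 6; a_7 = 0.
Since (a_6, a_7) = (a_2, a_3) = (6, 0) (two consecutive terms determine the rest), the sequence is eventually periodic: after a pre-period of length 1 it cycles with period 4.
For j ≥ 2, a_j depends only on (j - 2) mod 4. (1356 - 2) mod 4 = 2, so a_{1356} = a_4 = 3.

3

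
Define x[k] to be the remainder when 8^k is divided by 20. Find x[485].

Listing terms: x[0] = 1, x[1] = 8, x[2] = 4, x[3] = 12, x[4] = 16, x[5] = 8.
Since x[5] = x[1] = 8, the sequence is eventually periodic: after a pre-period of length 1 it cycles with period 4.
For k ≥ 1, x[k] depends only on (k - 1) mod 4. (485 - 1) mod 4 = 0, so x[485] = x[1] = 8.

8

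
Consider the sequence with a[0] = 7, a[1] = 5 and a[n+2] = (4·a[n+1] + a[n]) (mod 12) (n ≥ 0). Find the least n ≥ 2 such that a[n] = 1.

5

We have a[0] = 7, a[1] = 5, a[2] = 3, a[3] = 5, a[4] = 11, a[5] = 1, a[6] = 3, a[7] = 1, a[8] = 7, a[9] = 5.
The sequence repeats with period 8.
The value 1 first appears (with n ≥ 2) at a[5].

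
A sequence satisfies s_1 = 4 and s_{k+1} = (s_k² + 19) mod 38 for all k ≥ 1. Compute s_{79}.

We have s_1 = 4, s_2 = 35, s_3 = 28, s_4 = 5, s_5 = 6, s_6 = 17, s_7 = 4.
The sequence repeats with period 6.
(79 - 1) mod 6 = 0, so s_{79} = s_1 = 4.

4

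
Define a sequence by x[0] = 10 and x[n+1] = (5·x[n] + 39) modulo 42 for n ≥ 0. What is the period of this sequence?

6

Computing terms: x[0] = 10; x[1] = 5; x[2] = 22; x[3] = 23; x[4] = 28; x[5] = 11; x[6] = 10.
The sequence repeats with period 6.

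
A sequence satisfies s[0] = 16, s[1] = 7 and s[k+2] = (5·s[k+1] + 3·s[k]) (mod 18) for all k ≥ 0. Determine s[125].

7

We have s[0] = 16, s[1] = 7, s[2] = 11, s[3] = 4, s[4] = 17, s[5] = 7, s[6] = 14, s[7] = 1, s[8] = 11, s[9] = 4.
Since (s[8], s[9]) = (s[2], s[3]) = (11, 4) (two consecutive terms determine the rest), the sequence is eventually periodic: after a pre-period of length 2 it cycles with period 6.
For k ≥ 2, s[k] depends only on (k - 2) mod 6. (125 - 2) mod 6 = 3, so s[125] = s[5] = 7.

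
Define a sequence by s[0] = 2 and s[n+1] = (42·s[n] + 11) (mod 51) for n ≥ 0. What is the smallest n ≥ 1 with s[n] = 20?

6

Listing terms: s[0] = 2, s[1] = 44, s[2] = 23, s[3] = 8, s[4] = 41, s[5] = 50, s[6] = 20, s[7] = 35, s[8] = 2.
The sequence repeats with period 8.
The value 20 first appears (with n ≥ 1) at s[6].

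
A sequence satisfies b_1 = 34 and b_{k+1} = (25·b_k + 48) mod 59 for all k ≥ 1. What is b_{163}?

Computing terms: b_1 = 34, b_2 = 13, b_3 = 19, b_4 = 51, b_5 = 25, b_6 = 24, b_7 = 58, b_8 = 23, b_9 = 33, b_{10} = 47, b_{11} = 43, b_{12} = 2, b_{13} = 39, b_{14} = 20, b_{15} = 17, b_{16} = 1, b_{17} = 14, b_{18} = 44, b_{19} = 27, b_{20} = 15, b_{21} = 10, b_{22} = 3, b_{23} = 5, b_{24} = 55, b_{25} = 7, b_{26} = 46, b_{27} = 18, b_{28} = 26, b_{29} = 49, b_{30} = 34.
The sequence repeats with period 29.
(163 - 1) mod 29 = 17, so b_{163} = b_{18} = 44.

44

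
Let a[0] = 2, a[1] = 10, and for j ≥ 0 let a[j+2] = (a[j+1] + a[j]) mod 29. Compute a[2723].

1

Computing terms: a[0] = 2; a[1] = 10; a[2] = 12; a[3] = 22; a[4] = 5; a[5] = 27; a[6] = 3; a[7] = 1; a[8] = 4; a[9] = 5; a[10] = 9; a[11] = 14; a[12] = 23; a[13] = 8; a[14] = 2; a[15] = 10.
The sequence repeats with period 14.
(2723 - 0) mod 14 = 7, so a[2723] = a[7] = 1.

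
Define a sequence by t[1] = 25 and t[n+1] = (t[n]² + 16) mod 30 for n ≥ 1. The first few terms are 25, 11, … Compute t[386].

t[1] = 25, t[2] = 11, t[3] = 17, t[4] = 5, t[5] = 11.
Since t[5] = t[2] = 11, the sequence is eventually periodic: after a pre-period of length 1 it cycles with period 3.
For n ≥ 2, t[n] depends only on (n - 2) mod 3. (386 - 2) mod 3 = 0, so t[386] = t[2] = 11.

11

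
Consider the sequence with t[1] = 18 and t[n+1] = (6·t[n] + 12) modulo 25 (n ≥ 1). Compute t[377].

We have t[1] = 18; t[2] = 20; t[3] = 7; t[4] = 4; t[5] = 11; t[6] = 3; t[7] = 5; t[8] = 17; t[9] = 14; t[10] = 21; t[11] = 13; t[12] = 15; t[13] = 2; t[14] = 24; t[15] = 6; t[16] = 23; t[17] = 0; t[18] = 12; t[19] = 9; t[20] = 16; t[21] = 8; t[22] = 10; t[23] = 22; t[24] = 19; t[25] = 1; t[26] = 18.
Since t[26] = t[1] = 18, the sequence is periodic with period 25.
So t[377] = t[1 + ((377-1) mod 25)] = t[2] = 20.

20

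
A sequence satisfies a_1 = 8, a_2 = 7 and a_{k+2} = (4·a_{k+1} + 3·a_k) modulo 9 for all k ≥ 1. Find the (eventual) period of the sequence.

Computing terms: a_1 = 8,  a_2 = 7,  a_3 = 7,  a_4 = 4,  a_5 = 1,  a_6 = 7,  a_7 = 4.
Since (a_6, a_7) = (a_3, a_4) = (7, 4) (two consecutive terms determine the rest), the sequence is eventually periodic: after a pre-period of length 2 it cycles with period 3.

3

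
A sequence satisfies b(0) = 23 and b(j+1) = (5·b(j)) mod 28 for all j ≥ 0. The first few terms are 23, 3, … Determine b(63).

19

We have b(0) = 23,  b(1) = 3,  b(2) = 15,  b(3) = 19,  b(4) = 11,  b(5) = 27,  b(6) = 23.
The sequence repeats with period 6.
So b(63) = b(0 + ((63-0) mod 6)) = b(3) = 19.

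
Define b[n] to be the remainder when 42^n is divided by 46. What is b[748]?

Computing terms: b[1] = 42; b[2] = 16; b[3] = 28; b[4] = 26; b[5] = 34; b[6] = 2; b[7] = 38; b[8] = 32; b[9] = 10; b[10] = 6; b[11] = 22; b[12] = 4; b[13] = 30; b[14] = 18; b[15] = 20; b[16] = 12; b[17] = 44; b[18] = 8; b[19] = 14; b[20] = 36; b[21] = 40; b[22] = 24; b[23] = 42.
The sequence repeats with period 22.
So b[748] = b[1 + ((748-1) mod 22)] = b[22] = 24.

24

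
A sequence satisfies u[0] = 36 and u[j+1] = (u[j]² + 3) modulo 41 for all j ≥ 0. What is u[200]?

36

u[0] = 36,  u[1] = 28,  u[2] = 8,  u[3] = 26,  u[4] = 23,  u[5] = 40,  u[6] = 4,  u[7] = 19,  u[8] = 36.
Since u[8] = u[0] = 36, the sequence is periodic with period 8.
(200 - 0) mod 8 = 0, so u[200] = u[0] = 36.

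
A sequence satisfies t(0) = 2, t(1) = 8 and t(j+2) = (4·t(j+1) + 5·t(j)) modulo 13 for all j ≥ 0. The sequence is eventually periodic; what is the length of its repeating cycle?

4

Listing terms: t(0) = 2,  t(1) = 8,  t(2) = 3,  t(3) = 0,  t(4) = 2,  t(5) = 8.
Since (t(4), t(5)) = (t(0), t(1)) = (2, 8) (two consecutive terms determine the rest), the sequence is periodic with period 4.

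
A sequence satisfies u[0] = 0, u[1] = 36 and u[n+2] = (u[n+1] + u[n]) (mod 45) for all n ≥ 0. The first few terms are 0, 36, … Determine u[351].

Listing terms: u[0] = 0, u[1] = 36, u[2] = 36, u[3] = 27, u[4] = 18, u[5] = 0, u[6] = 18, u[7] = 18, u[8] = 36, u[9] = 9, u[10] = 0, u[11] = 9, u[12] = 9, u[13] = 18, u[14] = 27, u[15] = 0, u[16] = 27, u[17] = 27, u[18] = 9, u[19] = 36, u[20] = 0, u[21] = 36.
The sequence repeats with period 20.
(351 - 0) mod 20 = 11, so u[351] = u[11] = 9.

9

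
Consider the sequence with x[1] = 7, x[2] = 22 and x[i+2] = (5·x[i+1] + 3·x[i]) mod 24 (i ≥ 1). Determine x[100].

1

We have x[1] = 7; x[2] = 22; x[3] = 11; x[4] = 1; x[5] = 14; x[6] = 1; x[7] = 23; x[8] = 22; x[9] = 11.
Since (x[8], x[9]) = (x[2], x[3]) = (22, 11) (two consecutive terms determine the rest), the sequence is eventually periodic: after a pre-period of length 1 it cycles with period 6.
For i ≥ 2, x[i] depends only on (i - 2) mod 6. (100 - 2) mod 6 = 2, so x[100] = x[4] = 1.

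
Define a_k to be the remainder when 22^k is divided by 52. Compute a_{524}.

Computing terms: a_0 = 1,  a_1 = 22,  a_2 = 16,  a_3 = 40,  a_4 = 48,  a_5 = 16.
Since a_5 = a_2 = 16, the sequence is eventually periodic: after a pre-period of length 2 it cycles with period 3.
For k ≥ 2, a_k depends only on (k - 2) mod 3. (524 - 2) mod 3 = 0, so a_{524} = a_2 = 16.

16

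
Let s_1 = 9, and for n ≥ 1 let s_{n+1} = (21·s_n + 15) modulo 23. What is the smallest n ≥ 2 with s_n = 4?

10

s_1 = 9,  s_2 = 20,  s_3 = 21,  s_4 = 19,  s_5 = 0,  s_6 = 15,  s_7 = 8,  s_8 = 22,  s_9 = 17,  s_{10} = 4,  s_{11} = 7,  s_{12} = 1,  s_{13} = 13,  s_{14} = 12,  s_{15} = 14,  s_{16} = 10,  s_{17} = 18,  s_{18} = 2,  s_{19} = 11,  s_{20} = 16,  s_{21} = 6,  s_{22} = 3,  s_{23} = 9.
The sequence repeats with period 22.
The value 4 first appears (with n ≥ 2) at s_{10}.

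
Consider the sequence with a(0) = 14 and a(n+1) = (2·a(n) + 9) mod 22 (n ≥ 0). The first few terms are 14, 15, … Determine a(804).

7

Listing terms: a(0) = 14; a(1) = 15; a(2) = 17; a(3) = 21; a(4) = 7; a(5) = 1; a(6) = 11; a(7) = 9; a(8) = 5; a(9) = 19; a(10) = 3; a(11) = 15.
Since a(11) = a(1) = 15, the sequence is eventually periodic: after a pre-period of length 1 it cycles with period 10.
For n ≥ 1, a(n) depends only on (n - 1) mod 10. (804 - 1) mod 10 = 3, so a(804) = a(4) = 7.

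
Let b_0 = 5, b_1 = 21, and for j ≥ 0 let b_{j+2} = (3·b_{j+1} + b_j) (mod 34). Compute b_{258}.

We have b_0 = 5; b_1 = 21; b_2 = 0; b_3 = 21; b_4 = 29; b_5 = 6; b_6 = 13; b_7 = 11; b_8 = 12; b_9 = 13; b_{10} = 17; b_{11} = 30; b_{12} = 5; b_{13} = 11; b_{14} = 4; b_{15} = 23; b_{16} = 5; b_{17} = 4; b_{18} = 17; b_{19} = 21; b_{20} = 12; b_{21} = 23; b_{22} = 13; b_{23} = 28; b_{24} = 29; b_{25} = 13; b_{26} = 0; b_{27} = 13; b_{28} = 5; b_{29} = 28; b_{30} = 21; b_{31} = 23; b_{32} = 22; b_{33} = 21; b_{34} = 17; b_{35} = 4; b_{36} = 29; b_{37} = 23; b_{38} = 30; b_{39} = 11; b_{40} = 29; b_{41} = 30; b_{42} = 17; b_{43} = 13; b_{44} = 22; b_{45} = 11; b_{46} = 21; b_{47} = 6; b_{48} = 5; b_{49} = 21.
The sequence repeats with period 48.
So b_{258} = b_{0 + ((258-0) mod 48)} = b_{18} = 17.

17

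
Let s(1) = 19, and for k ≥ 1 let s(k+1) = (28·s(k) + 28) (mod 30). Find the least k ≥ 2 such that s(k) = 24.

Listing terms: s(1) = 19,  s(2) = 20,  s(3) = 18,  s(4) = 22,  s(5) = 14,  s(6) = 0,  s(7) = 28,  s(8) = 2,  s(9) = 24,  s(10) = 10,  s(11) = 8,  s(12) = 12,  s(13) = 4,  s(14) = 20.
Since s(14) = s(2) = 20, the sequence is eventually periodic: after a pre-period of length 1 it cycles with period 12.
The value 24 first appears (with k ≥ 2) at s(9).

9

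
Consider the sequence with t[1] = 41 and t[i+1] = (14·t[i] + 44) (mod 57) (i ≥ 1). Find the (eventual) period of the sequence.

18

Computing terms: t[1] = 41; t[2] = 48; t[3] = 32; t[4] = 36; t[5] = 35; t[6] = 21; t[7] = 53; t[8] = 45; t[9] = 47; t[10] = 18; t[11] = 11; t[12] = 27; t[13] = 23; t[14] = 24; t[15] = 38; t[16] = 6; t[17] = 14; t[18] = 12; t[19] = 41.
The sequence repeats with period 18.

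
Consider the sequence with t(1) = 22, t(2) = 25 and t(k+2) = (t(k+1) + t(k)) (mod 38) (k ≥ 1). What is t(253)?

22

Computing terms: t(1) = 22, t(2) = 25, t(3) = 9, t(4) = 34, t(5) = 5, t(6) = 1, t(7) = 6, t(8) = 7, t(9) = 13, t(10) = 20, t(11) = 33, t(12) = 15, t(13) = 10, t(14) = 25, t(15) = 35, t(16) = 22, t(17) = 19, t(18) = 3, t(19) = 22, t(20) = 25.
Since (t(19), t(20)) = (t(1), t(2)) = (22, 25) (two consecutive terms determine the rest), the sequence is periodic with period 18.
So t(253) = t(1 + ((253-1) mod 18)) = t(1) = 22.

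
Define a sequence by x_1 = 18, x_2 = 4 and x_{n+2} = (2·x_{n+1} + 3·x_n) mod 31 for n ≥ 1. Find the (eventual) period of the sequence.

Computing terms: x_1 = 18,  x_2 = 4,  x_3 = 0,  x_4 = 12,  x_5 = 24,  x_6 = 22,  x_7 = 23,  x_8 = 19,  x_9 = 14,  x_{10} = 23,  x_{11} = 26,  x_{12} = 28,  x_{13} = 10,  x_{14} = 11,  x_{15} = 21,  x_{16} = 13,  x_{17} = 27,  x_{18} = 0,  x_{19} = 19,  x_{20} = 7,  x_{21} = 9,  x_{22} = 8,  x_{23} = 12,  x_{24} = 17,  x_{25} = 8,  x_{26} = 5,  x_{27} = 3,  x_{28} = 21,  x_{29} = 20,  x_{30} = 10,  x_{31} = 18,  x_{32} = 4.
Since (x_{31}, x_{32}) = (x_1, x_2) = (18, 4) (two consecutive terms determine the rest), the sequence is periodic with period 30.

30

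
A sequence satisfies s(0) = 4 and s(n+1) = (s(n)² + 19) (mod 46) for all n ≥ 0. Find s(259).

s(0) = 4, s(1) = 35, s(2) = 2, s(3) = 23, s(4) = 42, s(5) = 35.
Since s(5) = s(1) = 35, the sequence is eventually periodic: after a pre-period of length 1 it cycles with period 4.
For n ≥ 1, s(n) depends only on (n - 1) mod 4. (259 - 1) mod 4 = 2, so s(259) = s(3) = 23.

23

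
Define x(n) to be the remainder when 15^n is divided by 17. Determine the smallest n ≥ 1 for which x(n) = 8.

7

We have x(0) = 1; x(1) = 15; x(2) = 4; x(3) = 9; x(4) = 16; x(5) = 2; x(6) = 13; x(7) = 8; x(8) = 1.
The sequence repeats with period 8.
The value 8 first appears (with n ≥ 1) at x(7).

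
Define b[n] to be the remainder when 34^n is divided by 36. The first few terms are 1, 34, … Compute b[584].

4

We have b[0] = 1; b[1] = 34; b[2] = 4; b[3] = 28; b[4] = 16; b[5] = 4.
Since b[5] = b[2] = 4, the sequence is eventually periodic: after a pre-period of length 2 it cycles with period 3.
For n ≥ 2, b[n] depends only on (n - 2) mod 3. (584 - 2) mod 3 = 0, so b[584] = b[2] = 4.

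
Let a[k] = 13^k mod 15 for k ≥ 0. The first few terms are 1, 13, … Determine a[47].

7

Listing terms: a[0] = 1, a[1] = 13, a[2] = 4, a[3] = 7, a[4] = 1.
Since a[4] = a[0] = 1, the sequence is periodic with period 4.
So a[47] = a[0 + ((47-0) mod 4)] = a[3] = 7.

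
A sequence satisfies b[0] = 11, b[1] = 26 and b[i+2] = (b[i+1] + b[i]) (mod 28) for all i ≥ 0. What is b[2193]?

We have b[0] = 11; b[1] = 26; b[2] = 9; b[3] = 7; b[4] = 16; b[5] = 23; b[6] = 11; b[7] = 6; b[8] = 17; b[9] = 23; b[10] = 12; b[11] = 7; b[12] = 19; b[13] = 26; b[14] = 17; b[15] = 15; b[16] = 4; b[17] = 19; b[18] = 23; b[19] = 14; b[20] = 9; b[21] = 23; b[22] = 4; b[23] = 27; b[24] = 3; b[25] = 2; b[26] = 5; b[27] = 7; b[28] = 12; b[29] = 19; b[30] = 3; b[31] = 22; b[32] = 25; b[33] = 19; b[34] = 16; b[35] = 7; b[36] = 23; b[37] = 2; b[38] = 25; b[39] = 27; b[40] = 24; b[41] = 23; b[42] = 19; b[43] = 14; b[44] = 5; b[45] = 19; b[46] = 24; b[47] = 15; b[48] = 11; b[49] = 26.
The sequence repeats with period 48.
So b[2193] = b[0 + ((2193-0) mod 48)] = b[33] = 19.

19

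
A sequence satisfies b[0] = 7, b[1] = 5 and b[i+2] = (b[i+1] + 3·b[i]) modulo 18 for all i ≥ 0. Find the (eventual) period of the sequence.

3

Computing terms: b[0] = 7, b[1] = 5, b[2] = 8, b[3] = 5, b[4] = 11, b[5] = 8, b[6] = 5.
Since (b[5], b[6]) = (b[2], b[3]) = (8, 5) (two consecutive terms determine the rest), the sequence is eventually periodic: after a pre-period of length 2 it cycles with period 3.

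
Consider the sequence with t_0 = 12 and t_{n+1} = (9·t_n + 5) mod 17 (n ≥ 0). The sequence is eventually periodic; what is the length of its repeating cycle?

Computing terms: t_0 = 12,  t_1 = 11,  t_2 = 2,  t_3 = 6,  t_4 = 8,  t_5 = 9,  t_6 = 1,  t_7 = 14,  t_8 = 12.
The sequence repeats with period 8.

8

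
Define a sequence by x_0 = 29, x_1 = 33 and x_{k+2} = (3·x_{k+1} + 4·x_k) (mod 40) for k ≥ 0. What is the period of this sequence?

Computing terms: x_0 = 29; x_1 = 33; x_2 = 15; x_3 = 17; x_4 = 31; x_5 = 1; x_6 = 7; x_7 = 25; x_8 = 23; x_9 = 9; x_{10} = 39; x_{11} = 33; x_{12} = 15.
Since (x_{11}, x_{12}) = (x_1, x_2) = (33, 15) (two consecutive terms determine the rest), the sequence is eventually periodic: after a pre-period of length 1 it cycles with period 10.

10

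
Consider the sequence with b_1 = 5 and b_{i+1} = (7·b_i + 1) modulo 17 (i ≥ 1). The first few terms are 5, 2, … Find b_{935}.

1

We have b_1 = 5,  b_2 = 2,  b_3 = 15,  b_4 = 4,  b_5 = 12,  b_6 = 0,  b_7 = 1,  b_8 = 8,  b_9 = 6,  b_{10} = 9,  b_{11} = 13,  b_{12} = 7,  b_{13} = 16,  b_{14} = 11,  b_{15} = 10,  b_{16} = 3,  b_{17} = 5.
Since b_{17} = b_1 = 5, the sequence is periodic with period 16.
So b_{935} = b_{1 + ((935-1) mod 16)} = b_7 = 1.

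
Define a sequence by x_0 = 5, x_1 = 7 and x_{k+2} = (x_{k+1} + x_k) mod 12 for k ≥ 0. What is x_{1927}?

11

x_0 = 5; x_1 = 7; x_2 = 0; x_3 = 7; x_4 = 7; x_5 = 2; x_6 = 9; x_7 = 11; x_8 = 8; x_9 = 7; x_{10} = 3; x_{11} = 10; x_{12} = 1; x_{13} = 11; x_{14} = 0; x_{15} = 11; x_{16} = 11; x_{17} = 10; x_{18} = 9; x_{19} = 7; x_{20} = 4; x_{21} = 11; x_{22} = 3; x_{23} = 2; x_{24} = 5; x_{25} = 7.
Since (x_{24}, x_{25}) = (x_0, x_1) = (5, 7) (two consecutive terms determine the rest), the sequence is periodic with period 24.
So x_{1927} = x_{0 + ((1927-0) mod 24)} = x_7 = 11.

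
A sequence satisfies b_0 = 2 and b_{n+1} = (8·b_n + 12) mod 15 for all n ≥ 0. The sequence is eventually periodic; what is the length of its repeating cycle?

Listing terms: b_0 = 2,  b_1 = 13,  b_2 = 11,  b_3 = 10,  b_4 = 2.
The sequence repeats with period 4.

4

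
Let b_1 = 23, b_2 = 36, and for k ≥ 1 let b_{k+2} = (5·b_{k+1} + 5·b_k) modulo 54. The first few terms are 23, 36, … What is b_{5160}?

25

Computing terms: b_1 = 23; b_2 = 36; b_3 = 25; b_4 = 35; b_5 = 30; b_6 = 1; b_7 = 47; b_8 = 24; b_9 = 31; b_{10} = 5; b_{11} = 18; b_{12} = 7; b_{13} = 17; b_{14} = 12; b_{15} = 37; b_{16} = 29; b_{17} = 6; b_{18} = 13; b_{19} = 41; b_{20} = 0; b_{21} = 43; b_{22} = 53; b_{23} = 48; b_{24} = 19; b_{25} = 11; b_{26} = 42; b_{27} = 49; b_{28} = 23; b_{29} = 36.
The sequence repeats with period 27.
So b_{5160} = b_{1 + ((5160-1) mod 27)} = b_3 = 25.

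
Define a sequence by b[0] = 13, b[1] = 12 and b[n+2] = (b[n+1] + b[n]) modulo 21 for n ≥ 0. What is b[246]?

14

We have b[0] = 13; b[1] = 12; b[2] = 4; b[3] = 16; b[4] = 20; b[5] = 15; b[6] = 14; b[7] = 8; b[8] = 1; b[9] = 9; b[10] = 10; b[11] = 19; b[12] = 8; b[13] = 6; b[14] = 14; b[15] = 20; b[16] = 13; b[17] = 12.
Since (b[16], b[17]) = (b[0], b[1]) = (13, 12) (two consecutive terms determine the rest), the sequence is periodic with period 16.
So b[246] = b[0 + ((246-0) mod 16)] = b[6] = 14.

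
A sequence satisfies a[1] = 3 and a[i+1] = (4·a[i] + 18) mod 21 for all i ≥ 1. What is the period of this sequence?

We have a[1] = 3, a[2] = 9, a[3] = 12, a[4] = 3.
Since a[4] = a[1] = 3, the sequence is periodic with period 3.

3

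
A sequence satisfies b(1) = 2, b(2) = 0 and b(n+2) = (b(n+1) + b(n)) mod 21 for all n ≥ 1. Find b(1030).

6

We have b(1) = 2; b(2) = 0; b(3) = 2; b(4) = 2; b(5) = 4; b(6) = 6; b(7) = 10; b(8) = 16; b(9) = 5; b(10) = 0; b(11) = 5; b(12) = 5; b(13) = 10; b(14) = 15; b(15) = 4; b(16) = 19; b(17) = 2; b(18) = 0.
Since (b(17), b(18)) = (b(1), b(2)) = (2, 0) (two consecutive terms determine the rest), the sequence is periodic with period 16.
(1030 - 1) mod 16 = 5, so b(1030) = b(6) = 6.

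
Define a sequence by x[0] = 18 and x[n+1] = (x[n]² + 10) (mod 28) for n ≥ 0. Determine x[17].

Listing terms: x[0] = 18,  x[1] = 26,  x[2] = 14,  x[3] = 10,  x[4] = 26.
Since x[4] = x[1] = 26, the sequence is eventually periodic: after a pre-period of length 1 it cycles with period 3.
For n ≥ 1, x[n] depends only on (n - 1) mod 3. (17 - 1) mod 3 = 1, so x[17] = x[2] = 14.

14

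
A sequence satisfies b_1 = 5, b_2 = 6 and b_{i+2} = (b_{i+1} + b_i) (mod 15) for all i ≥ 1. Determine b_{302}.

Listing terms: b_1 = 5, b_2 = 6, b_3 = 11, b_4 = 2, b_5 = 13, b_6 = 0, b_7 = 13, b_8 = 13, b_9 = 11, b_{10} = 9, b_{11} = 5, b_{12} = 14, b_{13} = 4, b_{14} = 3, b_{15} = 7, b_{16} = 10, b_{17} = 2, b_{18} = 12, b_{19} = 14, b_{20} = 11, b_{21} = 10, b_{22} = 6, b_{23} = 1, b_{24} = 7, b_{25} = 8, b_{26} = 0, b_{27} = 8, b_{28} = 8, b_{29} = 1, b_{30} = 9, b_{31} = 10, b_{32} = 4, b_{33} = 14, b_{34} = 3, b_{35} = 2, b_{36} = 5, b_{37} = 7, b_{38} = 12, b_{39} = 4, b_{40} = 1, b_{41} = 5, b_{42} = 6.
Since (b_{41}, b_{42}) = (b_1, b_2) = (5, 6) (two consecutive terms determine the rest), the sequence is periodic with period 40.
(302 - 1) mod 40 = 21, so b_{302} = b_{22} = 6.

6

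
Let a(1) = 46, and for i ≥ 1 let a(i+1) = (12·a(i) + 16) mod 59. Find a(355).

41

We have a(1) = 46, a(2) = 37, a(3) = 47, a(4) = 49, a(5) = 14, a(6) = 7, a(7) = 41, a(8) = 36, a(9) = 35, a(10) = 23, a(11) = 56, a(12) = 39, a(13) = 12, a(14) = 42, a(15) = 48, a(16) = 2, a(17) = 40, a(18) = 24, a(19) = 9, a(20) = 6, a(21) = 29, a(22) = 10, a(23) = 18, a(24) = 55, a(25) = 27, a(26) = 45, a(27) = 25, a(28) = 21, a(29) = 32, a(30) = 46.
The sequence repeats with period 29.
(355 - 1) mod 29 = 6, so a(355) = a(7) = 41.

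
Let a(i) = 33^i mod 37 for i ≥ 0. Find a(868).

34

Listing terms: a(0) = 1,  a(1) = 33,  a(2) = 16,  a(3) = 10,  a(4) = 34,  a(5) = 12,  a(6) = 26,  a(7) = 7,  a(8) = 9,  a(9) = 1.
The sequence repeats with period 9.
(868 - 0) mod 9 = 4, so a(868) = a(4) = 34.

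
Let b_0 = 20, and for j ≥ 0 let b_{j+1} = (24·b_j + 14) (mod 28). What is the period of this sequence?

Computing terms: b_0 = 20,  b_1 = 18,  b_2 = 26,  b_3 = 22,  b_4 = 10,  b_5 = 2,  b_6 = 6,  b_7 = 18.
Since b_7 = b_1 = 18, the sequence is eventually periodic: after a pre-period of length 1 it cycles with period 6.

6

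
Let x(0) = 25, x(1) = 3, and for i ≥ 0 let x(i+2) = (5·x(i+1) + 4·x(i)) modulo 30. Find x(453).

3

Computing terms: x(0) = 25,  x(1) = 3,  x(2) = 25,  x(3) = 17,  x(4) = 5,  x(5) = 3,  x(6) = 5,  x(7) = 7,  x(8) = 25,  x(9) = 3.
The sequence repeats with period 8.
So x(453) = x(0 + ((453-0) mod 8)) = x(5) = 3.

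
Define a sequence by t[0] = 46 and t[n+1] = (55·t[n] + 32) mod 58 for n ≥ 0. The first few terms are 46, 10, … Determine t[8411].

18

Listing terms: t[0] = 46, t[1] = 10, t[2] = 2, t[3] = 26, t[4] = 12, t[5] = 54, t[6] = 44, t[7] = 16, t[8] = 42, t[9] = 22, t[10] = 24, t[11] = 18, t[12] = 36, t[13] = 40, t[14] = 28, t[15] = 6, t[16] = 14, t[17] = 48, t[18] = 4, t[19] = 20, t[20] = 30, t[21] = 0, t[22] = 32, t[23] = 52, t[24] = 50, t[25] = 56, t[26] = 38, t[27] = 34, t[28] = 46.
The sequence repeats with period 28.
(8411 - 0) mod 28 = 11, so t[8411] = t[11] = 18.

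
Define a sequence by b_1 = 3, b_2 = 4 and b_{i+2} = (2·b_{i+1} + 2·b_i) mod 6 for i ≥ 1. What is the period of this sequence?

Computing terms: b_1 = 3,  b_2 = 4,  b_3 = 2,  b_4 = 0,  b_5 = 4,  b_6 = 2.
Since (b_5, b_6) = (b_2, b_3) = (4, 2) (two consecutive terms determine the rest), the sequence is eventually periodic: after a pre-period of length 1 it cycles with period 3.

3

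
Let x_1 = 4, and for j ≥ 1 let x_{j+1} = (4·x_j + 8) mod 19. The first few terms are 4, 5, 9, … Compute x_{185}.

13

Computing terms: x_1 = 4,  x_2 = 5,  x_3 = 9,  x_4 = 6,  x_5 = 13,  x_6 = 3,  x_7 = 1,  x_8 = 12,  x_9 = 18,  x_{10} = 4.
Since x_{10} = x_1 = 4, the sequence is periodic with period 9.
(185 - 1) mod 9 = 4, so x_{185} = x_5 = 13.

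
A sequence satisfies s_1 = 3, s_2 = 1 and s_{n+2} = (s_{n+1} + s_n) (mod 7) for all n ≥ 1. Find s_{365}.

We have s_1 = 3; s_2 = 1; s_3 = 4; s_4 = 5; s_5 = 2; s_6 = 0; s_7 = 2; s_8 = 2; s_9 = 4; s_{10} = 6; s_{11} = 3; s_{12} = 2; s_{13} = 5; s_{14} = 0; s_{15} = 5; s_{16} = 5; s_{17} = 3; s_{18} = 1.
Since (s_{17}, s_{18}) = (s_1, s_2) = (3, 1) (two consecutive terms determine the rest), the sequence is periodic with period 16.
(365 - 1) mod 16 = 12, so s_{365} = s_{13} = 5.

5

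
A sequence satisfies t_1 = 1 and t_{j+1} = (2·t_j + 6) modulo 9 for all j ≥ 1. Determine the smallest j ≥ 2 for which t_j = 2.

t_1 = 1,  t_2 = 8,  t_3 = 4,  t_4 = 5,  t_5 = 7,  t_6 = 2,  t_7 = 1.
Since t_7 = t_1 = 1, the sequence is periodic with period 6.
The value 2 first appears (with j ≥ 2) at t_6.

6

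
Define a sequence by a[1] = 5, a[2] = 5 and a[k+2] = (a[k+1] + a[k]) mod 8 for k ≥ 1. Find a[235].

a[1] = 5,  a[2] = 5,  a[3] = 2,  a[4] = 7,  a[5] = 1,  a[6] = 0,  a[7] = 1,  a[8] = 1,  a[9] = 2,  a[10] = 3,  a[11] = 5,  a[12] = 0,  a[13] = 5,  a[14] = 5.
The sequence repeats with period 12.
(235 - 1) mod 12 = 6, so a[235] = a[7] = 1.

1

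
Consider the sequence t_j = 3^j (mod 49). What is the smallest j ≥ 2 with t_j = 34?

Computing terms: t_1 = 3, t_2 = 9, t_3 = 27, t_4 = 32, t_5 = 47, t_6 = 43, t_7 = 31, t_8 = 44, t_9 = 34, t_{10} = 4, t_{11} = 12, t_{12} = 36, t_{13} = 10, t_{14} = 30, t_{15} = 41, t_{16} = 25, t_{17} = 26, t_{18} = 29, t_{19} = 38, t_{20} = 16, t_{21} = 48, t_{22} = 46, t_{23} = 40, t_{24} = 22, t_{25} = 17, t_{26} = 2, t_{27} = 6, t_{28} = 18, t_{29} = 5, t_{30} = 15, t_{31} = 45, t_{32} = 37, t_{33} = 13, t_{34} = 39, t_{35} = 19, t_{36} = 8, t_{37} = 24, t_{38} = 23, t_{39} = 20, t_{40} = 11, t_{41} = 33, t_{42} = 1, t_{43} = 3.
Since t_{43} = t_1 = 3, the sequence is periodic with period 42.
The value 34 first appears (with j ≥ 2) at t_9.

9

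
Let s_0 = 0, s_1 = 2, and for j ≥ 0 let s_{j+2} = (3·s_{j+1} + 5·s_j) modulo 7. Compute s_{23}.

6

Listing terms: s_0 = 0, s_1 = 2, s_2 = 6, s_3 = 0, s_4 = 2.
The sequence repeats with period 3.
So s_{23} = s_{0 + ((23-0) mod 3)} = s_2 = 6.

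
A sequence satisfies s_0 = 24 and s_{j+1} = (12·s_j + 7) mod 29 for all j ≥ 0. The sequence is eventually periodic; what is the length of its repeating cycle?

4

We have s_0 = 24; s_1 = 5; s_2 = 9; s_3 = 28; s_4 = 24.
The sequence repeats with period 4.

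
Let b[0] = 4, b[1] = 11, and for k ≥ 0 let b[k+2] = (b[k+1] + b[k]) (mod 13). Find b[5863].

3

b[0] = 4,  b[1] = 11,  b[2] = 2,  b[3] = 0,  b[4] = 2,  b[5] = 2,  b[6] = 4,  b[7] = 6,  b[8] = 10,  b[9] = 3,  b[10] = 0,  b[11] = 3,  b[12] = 3,  b[13] = 6,  b[14] = 9,  b[15] = 2,  b[16] = 11,  b[17] = 0,  b[18] = 11,  b[19] = 11,  b[20] = 9,  b[21] = 7,  b[22] = 3,  b[23] = 10,  b[24] = 0,  b[25] = 10,  b[26] = 10,  b[27] = 7,  b[28] = 4,  b[29] = 11.
The sequence repeats with period 28.
So b[5863] = b[0 + ((5863-0) mod 28)] = b[11] = 3.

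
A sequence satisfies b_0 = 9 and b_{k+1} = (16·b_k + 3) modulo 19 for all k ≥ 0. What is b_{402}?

11

We have b_0 = 9; b_1 = 14; b_2 = 18; b_3 = 6; b_4 = 4; b_5 = 10; b_6 = 11; b_7 = 8; b_8 = 17; b_9 = 9.
Since b_9 = b_0 = 9, the sequence is periodic with period 9.
So b_{402} = b_{0 + ((402-0) mod 9)} = b_6 = 11.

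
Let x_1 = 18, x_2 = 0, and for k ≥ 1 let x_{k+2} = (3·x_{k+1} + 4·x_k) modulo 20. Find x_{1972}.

0

x_1 = 18, x_2 = 0, x_3 = 12, x_4 = 16, x_5 = 16, x_6 = 12, x_7 = 0, x_8 = 8, x_9 = 4, x_{10} = 4, x_{11} = 8, x_{12} = 0, x_{13} = 12.
Since (x_{12}, x_{13}) = (x_2, x_3) = (0, 12) (two consecutive terms determine the rest), the sequence is eventually periodic: after a pre-period of length 1 it cycles with period 10.
For k ≥ 2, x_k depends only on (k - 2) mod 10. (1972 - 2) mod 10 = 0, so x_{1972} = x_2 = 0.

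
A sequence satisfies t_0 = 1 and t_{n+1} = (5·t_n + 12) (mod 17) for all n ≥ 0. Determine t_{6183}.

3

Computing terms: t_0 = 1, t_1 = 0, t_2 = 12, t_3 = 4, t_4 = 15, t_5 = 2, t_6 = 5, t_7 = 3, t_8 = 10, t_9 = 11, t_{10} = 16, t_{11} = 7, t_{12} = 13, t_{13} = 9, t_{14} = 6, t_{15} = 8, t_{16} = 1.
Since t_{16} = t_0 = 1, the sequence is periodic with period 16.
(6183 - 0) mod 16 = 7, so t_{6183} = t_7 = 3.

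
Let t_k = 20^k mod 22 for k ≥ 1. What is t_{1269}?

16

Computing terms: t_1 = 20,  t_2 = 4,  t_3 = 14,  t_4 = 16,  t_5 = 12,  t_6 = 20.
The sequence repeats with period 5.
So t_{1269} = t_{1 + ((1269-1) mod 5)} = t_4 = 16.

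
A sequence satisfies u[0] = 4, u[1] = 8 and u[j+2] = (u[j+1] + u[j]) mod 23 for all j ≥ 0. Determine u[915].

We have u[0] = 4,  u[1] = 8,  u[2] = 12,  u[3] = 20,  u[4] = 9,  u[5] = 6,  u[6] = 15,  u[7] = 21,  u[8] = 13,  u[9] = 11,  u[10] = 1,  u[11] = 12,  u[12] = 13,  u[13] = 2,  u[14] = 15,  u[15] = 17,  u[16] = 9,  u[17] = 3,  u[18] = 12,  u[19] = 15,  u[20] = 4,  u[21] = 19,  u[22] = 0,  u[23] = 19,  u[24] = 19,  u[25] = 15,  u[26] = 11,  u[27] = 3,  u[28] = 14,  u[29] = 17,  u[30] = 8,  u[31] = 2,  u[32] = 10,  u[33] = 12,  u[34] = 22,  u[35] = 11,  u[36] = 10,  u[37] = 21,  u[38] = 8,  u[39] = 6,  u[40] = 14,  u[41] = 20,  u[42] = 11,  u[43] = 8,  u[44] = 19,  u[45] = 4,  u[46] = 0,  u[47] = 4,  u[48] = 4,  u[49] = 8.
The sequence repeats with period 48.
So u[915] = u[0 + ((915-0) mod 48)] = u[3] = 20.

20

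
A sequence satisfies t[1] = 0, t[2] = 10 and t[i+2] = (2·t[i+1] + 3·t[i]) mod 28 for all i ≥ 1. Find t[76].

t[1] = 0, t[2] = 10, t[3] = 20, t[4] = 14, t[5] = 4, t[6] = 22, t[7] = 0, t[8] = 10.
Since (t[7], t[8]) = (t[1], t[2]) = (0, 10) (two consecutive terms determine the rest), the sequence is periodic with period 6.
(76 - 1) mod 6 = 3, so t[76] = t[4] = 14.

14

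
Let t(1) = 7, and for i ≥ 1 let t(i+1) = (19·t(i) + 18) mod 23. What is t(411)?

t(1) = 7,  t(2) = 13,  t(3) = 12,  t(4) = 16,  t(5) = 0,  t(6) = 18,  t(7) = 15,  t(8) = 4,  t(9) = 2,  t(10) = 10,  t(11) = 1,  t(12) = 14,  t(13) = 8,  t(14) = 9,  t(15) = 5,  t(16) = 21,  t(17) = 3,  t(18) = 6,  t(19) = 17,  t(20) = 19,  t(21) = 11,  t(22) = 20,  t(23) = 7.
The sequence repeats with period 22.
(411 - 1) mod 22 = 14, so t(411) = t(15) = 5.

5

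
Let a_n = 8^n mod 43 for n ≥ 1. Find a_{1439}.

32

Computing terms: a_1 = 8, a_2 = 21, a_3 = 39, a_4 = 11, a_5 = 2, a_6 = 16, a_7 = 42, a_8 = 35, a_9 = 22, a_{10} = 4, a_{11} = 32, a_{12} = 41, a_{13} = 27, a_{14} = 1, a_{15} = 8.
Since a_{15} = a_1 = 8, the sequence is periodic with period 14.
(1439 - 1) mod 14 = 10, so a_{1439} = a_{11} = 32.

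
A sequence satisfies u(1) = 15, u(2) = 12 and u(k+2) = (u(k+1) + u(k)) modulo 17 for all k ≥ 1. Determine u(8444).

5

Listing terms: u(1) = 15,  u(2) = 12,  u(3) = 10,  u(4) = 5,  u(5) = 15,  u(6) = 3,  u(7) = 1,  u(8) = 4,  u(9) = 5,  u(10) = 9,  u(11) = 14,  u(12) = 6,  u(13) = 3,  u(14) = 9,  u(15) = 12,  u(16) = 4,  u(17) = 16,  u(18) = 3,  u(19) = 2,  u(20) = 5,  u(21) = 7,  u(22) = 12,  u(23) = 2,  u(24) = 14,  u(25) = 16,  u(26) = 13,  u(27) = 12,  u(28) = 8,  u(29) = 3,  u(30) = 11,  u(31) = 14,  u(32) = 8,  u(33) = 5,  u(34) = 13,  u(35) = 1,  u(36) = 14,  u(37) = 15,  u(38) = 12.
The sequence repeats with period 36.
(8444 - 1) mod 36 = 19, so u(8444) = u(20) = 5.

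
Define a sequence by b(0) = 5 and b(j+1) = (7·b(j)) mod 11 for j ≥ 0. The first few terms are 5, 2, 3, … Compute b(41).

2

We have b(0) = 5; b(1) = 2; b(2) = 3; b(3) = 10; b(4) = 4; b(5) = 6; b(6) = 9; b(7) = 8; b(8) = 1; b(9) = 7; b(10) = 5.
The sequence repeats with period 10.
(41 - 0) mod 10 = 1, so b(41) = b(1) = 2.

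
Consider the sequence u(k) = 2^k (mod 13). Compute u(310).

Listing terms: u(1) = 2; u(2) = 4; u(3) = 8; u(4) = 3; u(5) = 6; u(6) = 12; u(7) = 11; u(8) = 9; u(9) = 5; u(10) = 10; u(11) = 7; u(12) = 1; u(13) = 2.
The sequence repeats with period 12.
So u(310) = u(1 + ((310-1) mod 12)) = u(10) = 10.

10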